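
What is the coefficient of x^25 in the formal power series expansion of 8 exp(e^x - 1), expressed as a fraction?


exp(e^x - 1) is the exponential generating function for the Bell numbers Bell_k: exp(e^x - 1) = sum_{k>=0} Bell_k x^k / k!.
So the coefficient of x^25 in 8 exp(e^x - 1) is 8 Bell_25 / 25!.
Computing: Bell_25 = 4638590332229999353 and 25! = 15511210043330985984000000, giving
8 * 4638590332229999353/15511210043330985984000000 = 356814640940769181/149146250416644096000000.

356814640940769181/149146250416644096000000


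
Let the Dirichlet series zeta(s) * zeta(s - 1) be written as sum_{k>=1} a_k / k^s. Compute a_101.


Convolution gives a_k = sum_{d | k} d * 1 = sum_{d | k} d = sigma(k), the sum of positive divisors of k.
For k = 101, the divisors are 1, 101, so
sigma(101) = 1 + 101 = 102.

102


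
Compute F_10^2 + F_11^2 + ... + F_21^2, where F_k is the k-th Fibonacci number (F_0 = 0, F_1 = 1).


There is a standard identity sum_{k=0}^{N} F_k^2 = F_N * F_{N+1} (proved inductively from the telescoping relation F_k^2 = F_k F_{k+1} - F_{k-1} F_k). Then
sum_{k=10}^{21} F_k^2 = F_21 F_22 - F_9 F_10.
Computing: F_21 = 10946, F_22 = 17711, F_9 = 34, F_10 = 55.
Sum = 10946 * 17711 - 34 * 55 = 193862736.

193862736


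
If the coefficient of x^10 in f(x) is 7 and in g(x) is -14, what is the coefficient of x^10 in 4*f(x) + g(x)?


Scalar multiplication scales coefficients: 4 * 7 = 28.
Then add the g coefficient: 28 + -14
= 14

14


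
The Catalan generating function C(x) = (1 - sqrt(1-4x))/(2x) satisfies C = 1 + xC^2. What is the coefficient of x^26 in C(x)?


Substituting x -> x scales the n-th coefficient by 1, so [x^26] C(x) = C_26.
C_26 = C(2*26, 26)/(27) = 495918532948104/27 = 18367353072152.
= 18367353072152.

18367353072152


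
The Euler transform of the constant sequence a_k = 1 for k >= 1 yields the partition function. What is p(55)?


The Euler transform converts the sequence a_k = 1 into the number of integer partitions.
Using the recurrence or dynamic programming:
p(55) = 451276

451276


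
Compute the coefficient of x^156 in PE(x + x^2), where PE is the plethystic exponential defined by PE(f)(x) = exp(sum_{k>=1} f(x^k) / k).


With f(x) = x + x^2, the exponent is sum_{k>=1} (x^k + x^(2k)) / k = -ln(1 - x) - ln(1 - x^2). Exponentiating:
PE(x + x^2) = 1 / ((1 - x)(1 - x^2)).
This is the generating function for partitions of n into parts of size 1 or 2. The number of 2's can be any j in 0..78, and the rest are 1's, so
[x^156] = floor(156/2) + 1 = 79.

79


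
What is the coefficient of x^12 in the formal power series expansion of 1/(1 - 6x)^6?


The general identity 1/(1 - c x)^r = sum_{k>=0} c^k C(k + r - 1, r - 1) x^k follows by substituting y = c x into 1/(1 - y)^r = sum_{k>=0} C(k + r - 1, r - 1) y^k.
For c = 6, r = 6, k = 12:
6^12 * C(17, 5) = 2176782336 * 6188 = 13469929095168.

13469929095168


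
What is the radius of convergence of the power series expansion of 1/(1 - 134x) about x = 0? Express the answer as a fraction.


Expanding 1/(1 - 134x) = sum_{k>=0} 134^k x^k, the series converges when |134x| < 1, i.e., |x| < 1/134.
So the radius of convergence is 1/134 = 1/134.

1/134


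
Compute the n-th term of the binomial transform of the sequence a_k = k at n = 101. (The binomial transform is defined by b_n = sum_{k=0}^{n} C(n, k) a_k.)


With a_k = k, b_n = sum_{k=0}^{n} C(n, k) k. Using k * C(n, k) = n * C(n-1, k-1) gives b_n = n * sum_{k>=1} C(n-1, k-1) = n * 2^(n-1).
For n = 101: 101 * 2^100 = 101 * 1267650600228229401496703205376 = 128032710623051169551167023742976.

128032710623051169551167023742976


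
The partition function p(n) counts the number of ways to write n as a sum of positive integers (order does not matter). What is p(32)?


Using the generating function prod_{k>=1} 1/(1-x^k), we compute p(32).
By dynamic programming over parts 1 through 32:
p(32) = 8349

8349


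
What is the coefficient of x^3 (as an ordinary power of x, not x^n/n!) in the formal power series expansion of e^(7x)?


The exponential series is e^y = sum_{k>=0} y^k / k!. Substituting y = 7x gives
e^(7x) = sum_{k>=0} 7^k x^k / k!.
So the coefficient of x^n is a^n/n! with a = 7, n = 3:
7^3 / 3! = 343/6 = 343/6

343/6


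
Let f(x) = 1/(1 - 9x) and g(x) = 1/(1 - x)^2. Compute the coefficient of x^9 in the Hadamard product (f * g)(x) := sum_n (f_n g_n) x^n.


f has coefficients f_k = 9^k. For g = 1/(1 - x)^2 the coefficient is g_k = C(k + 1, 1) = k + 1. The Hadamard coefficient is (f * g)_k = 9^k * (k + 1).
For k = 9: 9^9 * 10 = 387420489 * 10 = 3874204890.

3874204890


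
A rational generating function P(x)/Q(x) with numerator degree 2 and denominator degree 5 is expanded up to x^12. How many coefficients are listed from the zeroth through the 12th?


Expanding up to x^12 gives the coefficients for x^0, x^1, ..., x^12.
That is 12 + 1 = 13 coefficients in total.

13


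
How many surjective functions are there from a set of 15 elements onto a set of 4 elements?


By inclusion-exclusion on which target elements are missed, the number of surjections from an n-set onto a k-set is
surj(n, k) = sum_{j=0}^{k} (-1)^j C(k, j) (k - j)^n.
Equivalently surj(n, k) = k! * S(n, k), where S(n, k) is the Stirling number of the second kind.
For n = 15, k = 4:
S(15, 4) = 42355950, so
surj = 4! * 42355950 = 24 * 42355950 = 1016542800.

1016542800


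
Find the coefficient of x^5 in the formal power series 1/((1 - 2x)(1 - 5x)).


By partial fractions or Cauchy convolution:
The coefficient equals sum_{k=0}^{5} 2^k * 5^(5-k).
= 5187

5187


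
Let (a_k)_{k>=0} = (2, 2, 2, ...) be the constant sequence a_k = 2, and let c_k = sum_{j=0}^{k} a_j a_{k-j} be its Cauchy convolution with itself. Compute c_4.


Since a_j = 2 for all j >= 0, the convolution sum becomes
c_k = sum_{j=0}^{k} 2 * 2 = 4 * (k + 1).
Equivalently, the generating function of (a_k) is 2/(1 - x) and its square is 4/(1 - x)^2 = sum_{k>=0} 4(k + 1) x^k.
For k = 4: 4 * 5 = 20.

20


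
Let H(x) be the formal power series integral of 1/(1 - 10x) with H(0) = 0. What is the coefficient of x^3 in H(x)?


1/(1 - 10x) = sum_{k>=0} 10^k x^k. Integrating termwise with H(0) = 0:
H(x) = sum_{k>=0} 10^k x^(k+1) / (k+1) = sum_{m>=1} 10^(m-1) x^m / m.
For m = 3: 10^2/3 = 100/3 = 100/3.

100/3


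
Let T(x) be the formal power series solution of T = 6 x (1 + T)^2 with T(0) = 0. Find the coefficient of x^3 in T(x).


Apply the Lagrange inversion formula: if T = 6 x * phi(T) with phi(t) = (1 + t)^2, then [x^n] T = 6^n * (1/n) [t^(n-1)] phi(t)^n = 6^n * (1/n) [t^(n-1)] (1 + t)^(2n) = 6^n * (1/n) C(2n, n-1).
Using the identity C(2n, n-1) = C(2n, n) * n / (n+1), the unscaled factor equals C(2n, n) / (n+1) = C_n, the n-th Catalan number.
For n = 3: C_3 = C(6, 3) / 4 = 20/4 = 5.
With the 6^3 = 216 factor, the coefficient is 216 * 5 = 1080.

1080


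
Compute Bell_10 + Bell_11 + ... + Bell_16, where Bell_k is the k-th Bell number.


Recall Bell_k counts set partitions of a k-set (with Bell_0 = 1 by convention).
Bell_10 through Bell_16: 115975, 678570, 4213597, 27644437, 190899322, 1382958545, 10480142147
Sum = 115975 + 678570 + 4213597 + 27644437 + 190899322 + 1382958545 + 10480142147 = 12086652593.

12086652593


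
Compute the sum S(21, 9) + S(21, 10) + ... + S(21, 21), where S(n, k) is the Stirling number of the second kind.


By definition, S(n, k) counts partitions of an n-set into exactly k nonempty blocks.
Computing row n = 21 for k = 9..21:
S(21, k): 123272476465204, 71187132291275, 26826851689001, 6833042030178, 1204909218331, 149304004500, 13087462580, 809944464, 34952799, 1023435, 19285, 210, 1
Sum = 229487649101263.

229487649101263


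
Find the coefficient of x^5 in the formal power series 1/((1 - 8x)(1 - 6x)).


By partial fractions or Cauchy convolution:
The coefficient equals sum_{k=0}^{5} 8^k * 6^(5-k).
= 107744

107744


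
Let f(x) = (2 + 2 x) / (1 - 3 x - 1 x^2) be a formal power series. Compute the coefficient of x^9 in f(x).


Write f(x) = sum_{k>=0} a_k x^k. Multiplying both sides by 1 - 3 x - 1 x^2 gives
(1 - 3 x - 1 x^2) sum_{k>=0} a_k x^k = 2 + 2 x.
Matching coefficients:
 x^0: a_0 = 2
 x^1: a_1 - 3 a_0 = 2  =>  a_1 = 3*2 + 2 = 8
 x^k (k >= 2): a_k = 3 a_{k-1} + 1 a_{k-2}.
Iterating: a_2 = 26, a_3 = 86, a_4 = 284, a_5 = 938, a_6 = 3098, a_7 = 10232, a_8 = 33794, a_9 = 111614.
So the coefficient of x^9 is 111614.

111614


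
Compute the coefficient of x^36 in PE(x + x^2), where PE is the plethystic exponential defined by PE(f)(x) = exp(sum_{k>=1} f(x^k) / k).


With f(x) = x + x^2, the exponent is sum_{k>=1} (x^k + x^(2k)) / k = -ln(1 - x) - ln(1 - x^2). Exponentiating:
PE(x + x^2) = 1 / ((1 - x)(1 - x^2)).
This is the generating function for partitions of n into parts of size 1 or 2. The number of 2's can be any j in 0..18, and the rest are 1's, so
[x^36] = floor(36/2) + 1 = 19.

19


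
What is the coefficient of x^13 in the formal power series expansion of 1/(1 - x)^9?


The negative binomial / multiset identity is
1/(1 - x)^r = sum_{k>=0} C(k + r - 1, r - 1) x^k.
Here r = 9 and k = 13, so the coefficient is
C(13 + 8, 8) = C(21, 8)
= 203490

203490


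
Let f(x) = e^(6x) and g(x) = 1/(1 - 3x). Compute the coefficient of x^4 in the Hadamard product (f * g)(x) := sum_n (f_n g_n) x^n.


Expanding: f_k = 6^k/k! (from e^(6x)) and g_k = 3^k (from 1/(1 - 3x)). So the Hadamard coefficient (f * g)_k = 6^k 3^k / k! = (18)^k / k!.
For k = 4: 18^4/4! = 104976/24 = 4374.

4374


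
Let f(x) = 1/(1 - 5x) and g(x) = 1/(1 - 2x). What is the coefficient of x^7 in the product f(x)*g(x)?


The coefficient of x^n in f*g is the Cauchy product: sum_{k=0}^{n} a^k * b^(n-k).
With a=5, b=2, n=7:
sum_{k=0}^{7} 5^k * 2^(7-k)
= 130123

130123


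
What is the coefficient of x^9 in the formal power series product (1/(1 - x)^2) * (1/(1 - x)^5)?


Combine the factors: (1/(1 - x)^2) * (1/(1 - x)^5) = 1/(1 - x)^7.
Then use 1/(1 - x)^r = sum_{k>=0} C(k + r - 1, r - 1) x^k with r = 7 and k = 9:
C(15, 6) = 5005.

5005


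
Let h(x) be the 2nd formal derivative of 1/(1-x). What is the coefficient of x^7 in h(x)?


Differentiating 2 times: d^2/dx^2 [1/(1-x)] = 2!/(1-x)^3.
The expansion 1/(1-x)^3 = sum_{k>=0} C(k+2, 2) x^k, so the coefficient of x^n in 2!/(1-x)^3 is 2! * C(n+2, 2).
For n = 7: 2 * C(9, 2) = 2 * 36 = 72

72


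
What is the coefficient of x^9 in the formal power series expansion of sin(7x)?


The Maclaurin series is sin(t) = sum_{k>=0} (-1)^k t^(2k+1) / (2k+1)!, so substituting t = 7x, only odd powers of x are nonzero, with coefficient of x^(2k+1) equal to (-1)^k 7^(2k+1) / (2k+1)!.
Write 9 = 2*4 + 1, giving the coefficient (-1)^4 * 7^9 / 9! = 40353607/362880 = 5764801/51840.

5764801/51840


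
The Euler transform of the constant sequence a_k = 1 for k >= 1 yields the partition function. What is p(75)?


The Euler transform converts the sequence a_k = 1 into the number of integer partitions.
Using the recurrence or dynamic programming:
p(75) = 8118264

8118264


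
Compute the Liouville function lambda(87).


The Liouville function is lambda(k) = (-1)^Omega(k), where Omega(k) counts the prime factors of k with multiplicity.
Factoring: 87 = 3 * 29, so Omega(87) = 2.
lambda(87) = (-1)^2 = 1.

1


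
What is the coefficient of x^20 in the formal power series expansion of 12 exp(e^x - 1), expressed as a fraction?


exp(e^x - 1) is the exponential generating function for the Bell numbers Bell_k: exp(e^x - 1) = sum_{k>=0} Bell_k x^k / k!.
So the coefficient of x^20 in 12 exp(e^x - 1) is 12 Bell_20 / 20!.
Computing: Bell_20 = 51724158235372 and 20! = 2432902008176640000, giving
12 * 51724158235372/2432902008176640000 = 263898766507/1034397112320000.

263898766507/1034397112320000


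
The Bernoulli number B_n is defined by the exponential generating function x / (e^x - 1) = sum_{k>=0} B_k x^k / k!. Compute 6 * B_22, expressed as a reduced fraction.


Bernoulli numbers can also be computed recursively via B_0 = 1 and sum_{j=0}^{m} C(m+1, j) B_j = 0 for m >= 1. Odd-index Bernoulli numbers vanish for k >= 3.
Computing B_22 = 854513/138, so 6 * B_22 = 6 * 854513/138 = 854513/23.

854513/23


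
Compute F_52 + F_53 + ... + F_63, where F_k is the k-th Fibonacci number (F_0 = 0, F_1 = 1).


Use the identity sum_{k=0}^{N} F_k = F_{N+2} - 1 (which follows from F_{k+2} - F_{k+1} = F_k). Then
sum_{k=52}^{63} F_k = (F_{65} - 1) - (F_{53} - 1) = F_{65} - F_{53}.
Computing: F_{65} = 17167680177565, F_{53} = 53316291173, so
Sum = 17167680177565 - 53316291173 = 17114363886392.

17114363886392


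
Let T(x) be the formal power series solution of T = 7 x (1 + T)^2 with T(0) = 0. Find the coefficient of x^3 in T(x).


Apply the Lagrange inversion formula: if T = 7 x * phi(T) with phi(t) = (1 + t)^2, then [x^n] T = 7^n * (1/n) [t^(n-1)] phi(t)^n = 7^n * (1/n) [t^(n-1)] (1 + t)^(2n) = 7^n * (1/n) C(2n, n-1).
Using the identity C(2n, n-1) = C(2n, n) * n / (n+1), the unscaled factor equals C(2n, n) / (n+1) = C_n, the n-th Catalan number.
For n = 3: C_3 = C(6, 3) / 4 = 20/4 = 5.
With the 7^3 = 343 factor, the coefficient is 343 * 5 = 1715.

1715


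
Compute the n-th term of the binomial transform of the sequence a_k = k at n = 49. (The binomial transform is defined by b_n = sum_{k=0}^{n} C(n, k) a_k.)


With a_k = k, b_n = sum_{k=0}^{n} C(n, k) k. Using k * C(n, k) = n * C(n-1, k-1) gives b_n = n * sum_{k>=1} C(n-1, k-1) = n * 2^(n-1).
For n = 49: 49 * 2^48 = 49 * 281474976710656 = 13792273858822144.

13792273858822144


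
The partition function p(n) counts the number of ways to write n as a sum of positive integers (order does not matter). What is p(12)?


Using the generating function prod_{k>=1} 1/(1-x^k), we compute p(12).
By dynamic programming over parts 1 through 12:
p(12) = 77

77


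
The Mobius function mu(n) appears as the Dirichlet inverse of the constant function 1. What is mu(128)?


128 has a squared prime factor, so mu(128) = 0.
Factorization reveals a repeated prime.

0


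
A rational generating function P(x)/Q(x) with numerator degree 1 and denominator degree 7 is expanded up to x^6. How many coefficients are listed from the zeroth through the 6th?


Expanding up to x^6 gives the coefficients for x^0, x^1, ..., x^6.
That is 6 + 1 = 7 coefficients in total.

7


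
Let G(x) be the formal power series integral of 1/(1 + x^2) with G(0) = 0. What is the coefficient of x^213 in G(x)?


1/(1 + x^2) = sum_{j>=0} (-1)^j x^(2j). Integrating termwise with G(0) = 0:
G(x) = sum_{j>=0} (-1)^j x^(2j+1) / (2j+1) = arctan(x).
Only odd powers are nonzero. For x^213 write 213 = 2*106 + 1, giving
(-1)^106 / 213 = 1/213 = 1/213.

1/213


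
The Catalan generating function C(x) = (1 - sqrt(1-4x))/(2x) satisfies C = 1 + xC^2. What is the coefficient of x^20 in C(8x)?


Substituting x -> 8x scales the n-th coefficient by 8^n, so [x^20] C(8x) = 8^20 * C_20.
C_20 = C(2*20, 20)/(21) = 137846528820/21 = 6564120420.
So 8^20 * 6564120420 = 1152921504606846976 * 6564120420 = 7567915591046928306976849920.

7567915591046928306976849920


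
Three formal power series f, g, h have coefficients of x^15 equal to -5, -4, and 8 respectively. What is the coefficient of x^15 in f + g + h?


Series addition is componentwise:
-5 + -4 + 8
= -1

-1


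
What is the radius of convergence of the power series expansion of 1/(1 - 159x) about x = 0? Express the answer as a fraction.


Expanding 1/(1 - 159x) = sum_{k>=0} 159^k x^k, the series converges when |159x| < 1, i.e., |x| < 1/159.
So the radius of convergence is 1/159 = 1/159.

1/159


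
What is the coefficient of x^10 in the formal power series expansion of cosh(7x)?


The Maclaurin series is cosh(t) = sum_{m>=0} t^(2m) / (2m)!, so substituting t = 7x, only even powers of x are nonzero, with coefficient of x^(2m) equal to 7^(2m) / (2m)!.
For x^10 the coefficient is 7^10/10! = 282475249/3628800 = 40353607/518400.

40353607/518400


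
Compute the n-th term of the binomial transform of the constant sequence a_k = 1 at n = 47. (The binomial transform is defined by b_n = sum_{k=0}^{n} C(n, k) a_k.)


With a_k = 1 for all k, b_n = sum_{k=0}^{n} C(n, k) = 2^n by the binomial theorem.
For n = 47: 2^47 = 140737488355328.

140737488355328


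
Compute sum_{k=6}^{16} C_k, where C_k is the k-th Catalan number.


C_6 through C_16: 132, 429, 1430, 4862, 16796, 58786, 208012, 742900, 2674440, 9694845, 35357670
Sum = 132 + 429 + 1430 + 4862 + 16796 + 58786 + 208012 + 742900 + 2674440 + 9694845 + 35357670
= 48760302

48760302


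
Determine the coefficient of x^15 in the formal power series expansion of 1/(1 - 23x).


The geometric series identity gives 1/(1 - c x) = sum_{k>=0} c^k x^k, so the coefficient of x^k is c^k.
Here c = 23 and k = 15.
Computing: 23^15 = 266635235464391245607

266635235464391245607


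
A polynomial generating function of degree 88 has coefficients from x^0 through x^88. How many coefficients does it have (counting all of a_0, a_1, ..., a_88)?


A polynomial of degree 88 takes the form a_0 + a_1 x + ... + a_88 x^88.
The number of coefficients is 88 + 1 = 89.

89


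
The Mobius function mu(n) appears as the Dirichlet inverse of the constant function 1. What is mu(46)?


46 = 2 * 23 (all distinct primes).
mu(46) = (-1)^2 = 1

1


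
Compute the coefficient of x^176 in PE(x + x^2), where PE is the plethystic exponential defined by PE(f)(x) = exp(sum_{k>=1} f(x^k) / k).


With f(x) = x + x^2, the exponent is sum_{k>=1} (x^k + x^(2k)) / k = -ln(1 - x) - ln(1 - x^2). Exponentiating:
PE(x + x^2) = 1 / ((1 - x)(1 - x^2)).
This is the generating function for partitions of n into parts of size 1 or 2. The number of 2's can be any j in 0..88, and the rest are 1's, so
[x^176] = floor(176/2) + 1 = 89.

89


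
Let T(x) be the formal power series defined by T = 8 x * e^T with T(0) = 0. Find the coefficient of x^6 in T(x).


Apply the Lagrange inversion formula: if T = 8 x * phi(T) with phi(t) = e^t, then
[x^n] T = 8^n * (1/n) [t^(n-1)] phi(t)^n = 8^n * (1/n) [t^(n-1)] e^(n t) = 8^n * (1/n) * n^(n-1) / (n-1)! = 8^n * n^(n-1) / n!.
When c = 1 this is the Cayley count of rooted labeled trees on n vertices, divided by n!.
For n = 6: 8^6 * 6^5 / 6! = 262144 * 7776/720 = 14155776/5.

14155776/5


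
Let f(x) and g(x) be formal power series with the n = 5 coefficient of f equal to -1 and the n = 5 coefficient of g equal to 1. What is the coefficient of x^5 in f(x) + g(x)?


Addition of formal power series is termwise.
The coefficient of x^5 in f + g = -1 + 1
= 0

0


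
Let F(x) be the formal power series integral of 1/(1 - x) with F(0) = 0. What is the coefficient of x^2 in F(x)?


1/(1 - x) = sum_{k>=0} x^k. Integrating termwise and using F(0) = 0 gives
F(x) = sum_{k>=0} x^(k+1) / (k+1) = sum_{m>=1} x^m / m = -ln(1 - x).
So the coefficient of x^2 is 1/2 = 1/2.

1/2


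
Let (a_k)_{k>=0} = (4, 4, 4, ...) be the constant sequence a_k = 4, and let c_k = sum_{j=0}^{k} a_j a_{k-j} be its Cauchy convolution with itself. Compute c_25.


Since a_j = 4 for all j >= 0, the convolution sum becomes
c_k = sum_{j=0}^{k} 4 * 4 = 16 * (k + 1).
Equivalently, the generating function of (a_k) is 4/(1 - x) and its square is 16/(1 - x)^2 = sum_{k>=0} 16(k + 1) x^k.
For k = 25: 16 * 26 = 416.

416


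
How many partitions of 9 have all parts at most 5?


Using the generating function (1-x)^(-1)(1-x^2)^(-1)...(1-x^5)^(-1),
the coefficient of x^9 counts these restricted partitions.
Result = 23

23


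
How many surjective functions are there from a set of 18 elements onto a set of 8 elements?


By inclusion-exclusion on which target elements are missed, the number of surjections from an n-set onto a k-set is
surj(n, k) = sum_{j=0}^{k} (-1)^j C(k, j) (k - j)^n.
Equivalently surj(n, k) = k! * S(n, k), where S(n, k) is the Stirling number of the second kind.
For n = 18, k = 8:
S(18, 8) = 189036065010, so
surj = 8! * 189036065010 = 40320 * 189036065010 = 7621934141203200.

7621934141203200


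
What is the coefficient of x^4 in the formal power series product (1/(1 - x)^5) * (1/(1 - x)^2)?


Combine the factors: (1/(1 - x)^5) * (1/(1 - x)^2) = 1/(1 - x)^7.
Then use 1/(1 - x)^r = sum_{k>=0} C(k + r - 1, r - 1) x^k with r = 7 and k = 4:
C(10, 6) = 210.

210


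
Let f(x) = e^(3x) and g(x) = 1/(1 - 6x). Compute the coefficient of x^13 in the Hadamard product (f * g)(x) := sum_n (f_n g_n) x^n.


Expanding: f_k = 3^k/k! (from e^(3x)) and g_k = 6^k (from 1/(1 - 6x)). So the Hadamard coefficient (f * g)_k = 3^k 6^k / k! = (18)^k / k!.
For k = 13: 18^13/13! = 20822964865671168/6227020800 = 83682825624/25025.

83682825624/25025


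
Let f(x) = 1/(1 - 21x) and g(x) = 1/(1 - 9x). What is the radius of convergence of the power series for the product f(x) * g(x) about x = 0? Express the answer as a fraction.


The radius of 1/(1 - 21x) is 1/21 (nearest singularity at x = 1/21), and the radius of 1/(1 - 9x) is 1/9.
The product f(x)*g(x) = 1/((1 - 21x)(1 - 9x)) has singularities at both 1/21 and 1/9, so its radius of convergence is the distance to the nearest one:
min(1/21, 1/9) = 1/21.

1/21


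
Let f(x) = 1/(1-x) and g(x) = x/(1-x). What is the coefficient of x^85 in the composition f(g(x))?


First simplify the composition: f(g(x)) = 1/(1 - x/(1-x)) = (1-x)/((1-x) - x) = (1-x)/(1-2x).
Now extract the coefficient. Write (1-x)/(1-2x) = 1/(1-2x) - x/(1-2x).
The coefficient of x^n in 1/(1-2x) is 2^n, and in x/(1-2x) is 2^(n-1) (for n >= 1).
So the coefficient of x^85 is 2^85 - 2^84 = 38685626227668133590597632 - 19342813113834066795298816 = 19342813113834066795298816.

19342813113834066795298816


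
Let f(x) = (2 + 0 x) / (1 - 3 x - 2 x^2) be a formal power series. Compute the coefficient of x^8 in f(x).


Write f(x) = sum_{k>=0} a_k x^k. Multiplying both sides by 1 - 3 x - 2 x^2 gives
(1 - 3 x - 2 x^2) sum_{k>=0} a_k x^k = 2 + 0 x.
Matching coefficients:
 x^0: a_0 = 2
 x^1: a_1 - 3 a_0 = 0  =>  a_1 = 3*2 + 0 = 6
 x^k (k >= 2): a_k = 3 a_{k-1} + 2 a_{k-2}.
Iterating: a_2 = 22, a_3 = 78, a_4 = 278, a_5 = 990, a_6 = 3526, a_7 = 12558, a_8 = 44726.
So the coefficient of x^8 is 44726.

44726


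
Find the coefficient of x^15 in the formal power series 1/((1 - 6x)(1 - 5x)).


By partial fractions or Cauchy convolution:
The coefficient equals sum_{k=0}^{15} 6^k * 5^(15-k).
= 2668522016831

2668522016831


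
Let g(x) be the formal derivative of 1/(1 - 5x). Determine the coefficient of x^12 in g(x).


Differentiate termwise: d/dx sum_{k>=0} 5^k x^k = sum_{k>=1} k 5^k x^(k-1) = sum_{j>=0} (j+1) 5^(j+1) x^j.
Equivalently, d/dx [1/(1 - 5x)] = 5/(1 - 5x)^2.
For j = 12: 13 * 5^13 = 13 * 1220703125 = 15869140625.

15869140625


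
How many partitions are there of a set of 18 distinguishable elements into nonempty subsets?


Bell_18 can be computed from the Bell triangle or from Dobinski's identity Bell_n = (1/e) * sum_{k>=0} k^n / k!.
Computing Bell_18 = 682076806159.

682076806159


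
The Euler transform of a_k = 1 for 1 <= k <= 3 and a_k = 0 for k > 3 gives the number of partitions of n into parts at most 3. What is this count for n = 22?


Partitions of 22 into parts at most 3:
Using generating function (1-x)^(-1)(1-x^2)^(-1)(1-x^3)^(-1),
the coefficient of x^22 = 52

52


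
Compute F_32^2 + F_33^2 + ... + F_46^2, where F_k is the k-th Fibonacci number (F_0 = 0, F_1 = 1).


There is a standard identity sum_{k=0}^{N} F_k^2 = F_N * F_{N+1} (proved inductively from the telescoping relation F_k^2 = F_k F_{k+1} - F_{k-1} F_k). Then
sum_{k=32}^{46} F_k^2 = F_46 F_47 - F_31 F_32.
Computing: F_46 = 1836311903, F_47 = 2971215073, F_31 = 1346269, F_32 = 2178309.
Sum = 1836311903 * 2971215073 - 1346269 * 2178309 = 5456074672333034798.

5456074672333034798


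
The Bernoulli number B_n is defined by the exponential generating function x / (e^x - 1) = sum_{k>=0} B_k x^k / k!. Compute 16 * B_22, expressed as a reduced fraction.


Bernoulli numbers can also be computed recursively via B_0 = 1 and sum_{j=0}^{m} C(m+1, j) B_j = 0 for m >= 1. Odd-index Bernoulli numbers vanish for k >= 3.
Computing B_22 = 854513/138, so 16 * B_22 = 16 * 854513/138 = 6836104/69.

6836104/69


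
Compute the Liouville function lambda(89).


The Liouville function is lambda(k) = (-1)^Omega(k), where Omega(k) counts the prime factors of k with multiplicity.
Factoring: 89 = 89, so Omega(89) = 1.
lambda(89) = (-1)^1 = -1.

-1


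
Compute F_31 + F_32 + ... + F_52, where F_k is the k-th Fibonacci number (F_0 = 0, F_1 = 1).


Use the identity sum_{k=0}^{N} F_k = F_{N+2} - 1 (which follows from F_{k+2} - F_{k+1} = F_k). Then
sum_{k=31}^{52} F_k = (F_{54} - 1) - (F_{32} - 1) = F_{54} - F_{32}.
Computing: F_{54} = 86267571272, F_{32} = 2178309, so
Sum = 86267571272 - 2178309 = 86265392963.

86265392963


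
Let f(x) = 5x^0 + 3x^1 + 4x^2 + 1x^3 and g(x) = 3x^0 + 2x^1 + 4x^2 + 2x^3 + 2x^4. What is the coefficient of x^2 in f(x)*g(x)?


Cauchy product at x^2:
5*4 + 3*2 + 4*3
= 38

38


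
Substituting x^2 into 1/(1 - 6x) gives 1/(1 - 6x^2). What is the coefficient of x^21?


Since 1/(1 - 6x^2) only has even powers of x,
the coefficient of x^21 (odd) is 0.

0


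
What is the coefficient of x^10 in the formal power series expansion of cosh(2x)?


The Maclaurin series is cosh(t) = sum_{m>=0} t^(2m) / (2m)!, so substituting t = 2x, only even powers of x are nonzero, with coefficient of x^(2m) equal to 2^(2m) / (2m)!.
For x^10 the coefficient is 2^10/10! = 1024/3628800 = 4/14175.

4/14175


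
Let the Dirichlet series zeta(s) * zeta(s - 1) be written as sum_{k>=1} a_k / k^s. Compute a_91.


Convolution gives a_k = sum_{d | k} d * 1 = sum_{d | k} d = sigma(k), the sum of positive divisors of k.
For k = 91, the divisors are 1, 7, 13, 91, so
sigma(91) = 1 + 7 + 13 + 91 = 112.

112


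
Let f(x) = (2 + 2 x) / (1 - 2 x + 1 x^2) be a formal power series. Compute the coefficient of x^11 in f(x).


Write f(x) = sum_{k>=0} a_k x^k. Multiplying both sides by 1 - 2 x + 1 x^2 gives
(1 - 2 x + 1 x^2) sum_{k>=0} a_k x^k = 2 + 2 x.
Matching coefficients:
 x^0: a_0 = 2
 x^1: a_1 - 2 a_0 = 2  =>  a_1 = 2*2 + 2 = 6
 x^k (k >= 2): a_k = 2 a_{k-1} - 1 a_{k-2}.
Iterating: a_2 = 10, a_3 = 14, a_4 = 18, a_5 = 22, a_6 = 26, a_7 = 30, a_8 = 34, a_9 = 38, a_10 = 42, a_11 = 46.
So the coefficient of x^11 is 46.

46


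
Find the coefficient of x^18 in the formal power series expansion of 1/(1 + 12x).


Write 1/(1 + c x) = 1/(1 - (-c) x) and apply the geometric-series identity
1/(1 - y) = sum_{k>=0} y^k to get 1/(1 + c x) = sum_{k>=0} (-c)^k x^k.
So the coefficient of x^k is (-c)^k = (-1)^k * c^k.
Here c = 12 and k = 18:
(-12)^18 = 1 * 26623333280885243904 = 26623333280885243904

26623333280885243904


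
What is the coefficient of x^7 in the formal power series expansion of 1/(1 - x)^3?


The expansion 1/(1 - x)^r = sum_{k>=0} C(k + r - 1, r - 1) x^k follows from the multiset / negative-binomial theorem (or from repeated differentiation of the geometric series).
For r = 3 and k = 7:
C(9, 2) = 362880 / (2 * 5040) = 36.

36


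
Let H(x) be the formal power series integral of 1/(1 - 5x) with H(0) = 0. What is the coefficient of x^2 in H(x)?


1/(1 - 5x) = sum_{k>=0} 5^k x^k. Integrating termwise with H(0) = 0:
H(x) = sum_{k>=0} 5^k x^(k+1) / (k+1) = sum_{m>=1} 5^(m-1) x^m / m.
For m = 2: 5^1/2 = 5/2 = 5/2.

5/2


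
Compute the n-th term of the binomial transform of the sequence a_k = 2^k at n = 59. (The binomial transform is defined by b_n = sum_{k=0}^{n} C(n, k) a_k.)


With a_k = 2^k, b_n = sum_{k=0}^{n} C(n, k) 2^k = (1 + 2)^n by the binomial theorem.
For n = 59: (1 + 2)^59 = 3^59 = 14130386091738734504764811067.

14130386091738734504764811067


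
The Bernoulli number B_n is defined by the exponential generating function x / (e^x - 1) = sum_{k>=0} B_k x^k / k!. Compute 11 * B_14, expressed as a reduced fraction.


Bernoulli numbers can also be computed recursively via B_0 = 1 and sum_{j=0}^{m} C(m+1, j) B_j = 0 for m >= 1. Odd-index Bernoulli numbers vanish for k >= 3.
Computing B_14 = 7/6, so 11 * B_14 = 11 * 7/6 = 77/6.

77/6


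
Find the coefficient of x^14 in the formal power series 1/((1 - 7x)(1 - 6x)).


By partial fractions or Cauchy convolution:
The coefficient equals sum_{k=0}^{14} 7^k * 6^(14-k).
= 4277376525367

4277376525367


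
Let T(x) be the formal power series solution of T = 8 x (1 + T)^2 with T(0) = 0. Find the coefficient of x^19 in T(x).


Apply the Lagrange inversion formula: if T = 8 x * phi(T) with phi(t) = (1 + t)^2, then [x^n] T = 8^n * (1/n) [t^(n-1)] phi(t)^n = 8^n * (1/n) [t^(n-1)] (1 + t)^(2n) = 8^n * (1/n) C(2n, n-1).
Using the identity C(2n, n-1) = C(2n, n) * n / (n+1), the unscaled factor equals C(2n, n) / (n+1) = C_n, the n-th Catalan number.
For n = 19: C_19 = C(38, 19) / 20 = 35345263800/20 = 1767263190.
With the 8^19 = 144115188075855872 factor, the coefficient is 144115188075855872 * 1767263190 = 254689467006387010330951680.

254689467006387010330951680


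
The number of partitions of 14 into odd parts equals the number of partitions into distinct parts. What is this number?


Computing partitions of 14 into odd parts (1, 3, 5, ...):
Using the generating function prod_{k>=0} 1/(1-x^(2k+1)),
the count is 22

22


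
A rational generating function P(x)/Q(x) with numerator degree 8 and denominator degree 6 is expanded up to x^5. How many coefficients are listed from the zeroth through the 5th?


Expanding up to x^5 gives the coefficients for x^0, x^1, ..., x^5.
That is 5 + 1 = 6 coefficients in total.

6


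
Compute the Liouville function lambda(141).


The Liouville function is lambda(k) = (-1)^Omega(k), where Omega(k) counts the prime factors of k with multiplicity.
Factoring: 141 = 3 * 47, so Omega(141) = 2.
lambda(141) = (-1)^2 = 1.

1


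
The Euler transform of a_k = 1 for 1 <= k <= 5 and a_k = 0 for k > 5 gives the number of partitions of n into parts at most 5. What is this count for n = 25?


Partitions of 25 into parts at most 5:
Using generating function (1-x)^(-1)(1-x^2)^(-1)...(1-x^5)^(-1),
the coefficient of x^25 = 377

377


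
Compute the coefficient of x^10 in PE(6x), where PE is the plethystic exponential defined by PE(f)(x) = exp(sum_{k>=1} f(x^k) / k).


With f(x) = 6x, the exponent is sum_{k>=1} 6 x^k / k = 6 * (-ln(1 - x)). Exponentiating:
PE(6x) = exp(-6 ln(1 - x)) = 1/(1 - x)^6.
By the negative binomial expansion, [x^n] 1/(1 - x)^6 = C(n + 5, 5).
For n = 10: C(15, 5) = 3003.

3003


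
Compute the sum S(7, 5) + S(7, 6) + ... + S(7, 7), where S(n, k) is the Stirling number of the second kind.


By definition, S(n, k) counts partitions of an n-set into exactly k nonempty blocks.
Computing row n = 7 for k = 5..7:
S(7, k): 140, 21, 1
Sum = 162.

162


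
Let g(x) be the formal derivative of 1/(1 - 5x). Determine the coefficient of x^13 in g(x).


Differentiate termwise: d/dx sum_{k>=0} 5^k x^k = sum_{k>=1} k 5^k x^(k-1) = sum_{j>=0} (j+1) 5^(j+1) x^j.
Equivalently, d/dx [1/(1 - 5x)] = 5/(1 - 5x)^2.
For j = 13: 14 * 5^14 = 14 * 6103515625 = 85449218750.

85449218750


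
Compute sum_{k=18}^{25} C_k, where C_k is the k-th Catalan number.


C_18 through C_25: 477638700, 1767263190, 6564120420, 24466267020, 91482563640, 343059613650, 1289904147324, 4861946401452
Sum = 477638700 + 1767263190 + 6564120420 + 24466267020 + 91482563640 + 343059613650 + 1289904147324 + 4861946401452
= 6619668015396

6619668015396


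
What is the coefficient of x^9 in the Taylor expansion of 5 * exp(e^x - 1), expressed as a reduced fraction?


exp(e^x - 1) = sum_{k>=0} Bell_k x^k / k!, where Bell_k is the k-th Bell number.
So the coefficient of x^9 is 5 * Bell_9 / 9!.
Computing: Bell_9 = 21147 and 9! = 362880, giving
5 * 21147/362880 = 1007/3456.

1007/3456


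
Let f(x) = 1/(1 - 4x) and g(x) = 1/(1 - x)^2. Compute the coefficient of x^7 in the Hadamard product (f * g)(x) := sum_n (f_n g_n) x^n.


f has coefficients f_k = 4^k. For g = 1/(1 - x)^2 the coefficient is g_k = C(k + 1, 1) = k + 1. The Hadamard coefficient is (f * g)_k = 4^k * (k + 1).
For k = 7: 4^7 * 8 = 16384 * 8 = 131072.

131072


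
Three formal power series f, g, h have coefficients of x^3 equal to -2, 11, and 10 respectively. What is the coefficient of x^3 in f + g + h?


Series addition is componentwise:
-2 + 11 + 10
= 19

19


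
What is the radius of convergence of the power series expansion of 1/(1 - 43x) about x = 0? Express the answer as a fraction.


Expanding 1/(1 - 43x) = sum_{k>=0} 43^k x^k, the series converges when |43x| < 1, i.e., |x| < 1/43.
So the radius of convergence is 1/43 = 1/43.

1/43


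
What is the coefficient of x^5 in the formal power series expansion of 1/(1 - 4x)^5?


The general identity 1/(1 - c x)^r = sum_{k>=0} c^k C(k + r - 1, r - 1) x^k follows by substituting y = c x into 1/(1 - y)^r = sum_{k>=0} C(k + r - 1, r - 1) y^k.
For c = 4, r = 5, k = 5:
4^5 * C(9, 4) = 1024 * 126 = 129024.

129024


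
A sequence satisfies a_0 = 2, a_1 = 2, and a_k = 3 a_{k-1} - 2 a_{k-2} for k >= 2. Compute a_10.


The characteristic equation is t^2 - 3 t + 2 = 0, with roots r_1 = 2 and r_2 = 1 (so c_1 = r_1 + r_2, c_2 = -r_1 r_2 as required).
One can use the closed form a_n = A r_1^n + B r_2^n, but direct iteration is more reliable:
a_0 = 2, a_1 = 2, a_2 = 2, a_3 = 2, a_4 = 2, a_5 = 2, a_6 = 2, a_7 = 2, a_8 = 2, a_9 = 2, a_10 = 2.
So a_10 = 2.

2


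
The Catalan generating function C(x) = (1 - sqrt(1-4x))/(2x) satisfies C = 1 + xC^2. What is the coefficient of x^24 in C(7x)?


Substituting x -> 7x scales the n-th coefficient by 7^n, so [x^24] C(7x) = 7^24 * C_24.
C_24 = C(2*24, 24)/(25) = 32247603683100/25 = 1289904147324.
So 7^24 * 1289904147324 = 191581231380566414401 * 1289904147324 = 247121424907231472112073939212924.

247121424907231472112073939212924


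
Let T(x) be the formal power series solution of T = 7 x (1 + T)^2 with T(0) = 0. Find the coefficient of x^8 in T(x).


Apply the Lagrange inversion formula: if T = 7 x * phi(T) with phi(t) = (1 + t)^2, then [x^n] T = 7^n * (1/n) [t^(n-1)] phi(t)^n = 7^n * (1/n) [t^(n-1)] (1 + t)^(2n) = 7^n * (1/n) C(2n, n-1).
Using the identity C(2n, n-1) = C(2n, n) * n / (n+1), the unscaled factor equals C(2n, n) / (n+1) = C_n, the n-th Catalan number.
For n = 8: C_8 = C(16, 8) / 9 = 12870/9 = 1430.
With the 7^8 = 5764801 factor, the coefficient is 5764801 * 1430 = 8243665430.

8243665430


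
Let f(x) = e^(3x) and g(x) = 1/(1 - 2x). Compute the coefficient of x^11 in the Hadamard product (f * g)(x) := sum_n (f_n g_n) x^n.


Expanding: f_k = 3^k/k! (from e^(3x)) and g_k = 2^k (from 1/(1 - 2x)). So the Hadamard coefficient (f * g)_k = 3^k 2^k / k! = (6)^k / k!.
For k = 11: 6^11/11! = 362797056/39916800 = 17496/1925.

17496/1925


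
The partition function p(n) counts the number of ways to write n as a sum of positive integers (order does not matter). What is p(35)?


Using the generating function prod_{k>=1} 1/(1-x^k), we compute p(35).
By dynamic programming over parts 1 through 35:
p(35) = 14883

14883


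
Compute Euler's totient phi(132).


phi(n) counts integers in [1, n] coprime to n. Using the multiplicative formula phi(n) = n * prod_{p | n} (1 - 1/p):
132 = 2^2 * 3 * 11, so
phi(132) = 132 * (1 - 1/2) * (1 - 1/3) * (1 - 1/11) = 40.

40


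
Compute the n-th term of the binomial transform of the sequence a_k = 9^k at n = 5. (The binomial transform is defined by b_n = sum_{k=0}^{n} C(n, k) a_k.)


With a_k = 9^k, b_n = sum_{k=0}^{n} C(n, k) 9^k = (1 + 9)^n by the binomial theorem.
For n = 5: (1 + 9)^5 = 10^5 = 100000.

100000


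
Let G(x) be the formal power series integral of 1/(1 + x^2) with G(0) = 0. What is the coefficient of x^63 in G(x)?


1/(1 + x^2) = sum_{j>=0} (-1)^j x^(2j). Integrating termwise with G(0) = 0:
G(x) = sum_{j>=0} (-1)^j x^(2j+1) / (2j+1) = arctan(x).
Only odd powers are nonzero. For x^63 write 63 = 2*31 + 1, giving
(-1)^31 / 63 = -1/63 = -1/63.

-1/63


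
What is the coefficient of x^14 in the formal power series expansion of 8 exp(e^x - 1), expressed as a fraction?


exp(e^x - 1) is the exponential generating function for the Bell numbers Bell_k: exp(e^x - 1) = sum_{k>=0} Bell_k x^k / k!.
So the coefficient of x^14 in 8 exp(e^x - 1) is 8 Bell_14 / 14!.
Computing: Bell_14 = 190899322 and 14! = 87178291200, giving
8 * 190899322/87178291200 = 95449661/5448643200.

95449661/5448643200


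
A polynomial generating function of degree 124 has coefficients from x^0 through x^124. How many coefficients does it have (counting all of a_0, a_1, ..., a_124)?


A polynomial of degree 124 takes the form a_0 + a_1 x + ... + a_124 x^124.
The number of coefficients is 124 + 1 = 125.

125


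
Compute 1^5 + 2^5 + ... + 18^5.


This power sum has a closed form given by Faulhaber's formula
sum_{k=1}^{m} k^p = (1 / (p + 1)) * sum_{j=0}^{p} C(p + 1, j) B_j m^(p + 1 - j),
but for small m direct computation is fastest:
1 + 32 + 243 + 1024 + 3125 + 7776 + 16807 + 32768 + 59049 + 100000 + 161051 + 248832 + 371293 + 537824 + 759375 + 1048576 + 1419857 + 1889568 = 6657201.

6657201


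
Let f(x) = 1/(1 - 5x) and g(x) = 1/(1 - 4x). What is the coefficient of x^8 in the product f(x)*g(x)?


The coefficient of x^n in f*g is the Cauchy product: sum_{k=0}^{n} a^k * b^(n-k).
With a=5, b=4, n=8:
sum_{k=0}^{8} 5^k * 4^(8-k)
= 1690981

1690981


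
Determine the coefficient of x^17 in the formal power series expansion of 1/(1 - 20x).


The geometric series identity gives 1/(1 - c x) = sum_{k>=0} c^k x^k, so the coefficient of x^k is c^k.
Here c = 20 and k = 17.
Computing: 20^17 = 13107200000000000000000

13107200000000000000000


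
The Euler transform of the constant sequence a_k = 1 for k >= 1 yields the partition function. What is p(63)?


The Euler transform converts the sequence a_k = 1 into the number of integer partitions.
Using the recurrence or dynamic programming:
p(63) = 1505499

1505499


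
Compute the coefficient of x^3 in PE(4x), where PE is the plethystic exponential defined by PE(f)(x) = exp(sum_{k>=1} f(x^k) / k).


With f(x) = 4x, the exponent is sum_{k>=1} 4 x^k / k = 4 * (-ln(1 - x)). Exponentiating:
PE(4x) = exp(-4 ln(1 - x)) = 1/(1 - x)^4.
By the negative binomial expansion, [x^n] 1/(1 - x)^4 = C(n + 3, 3).
For n = 3: C(6, 3) = 20.

20


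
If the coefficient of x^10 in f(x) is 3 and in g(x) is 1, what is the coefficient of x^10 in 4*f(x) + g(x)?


Scalar multiplication scales coefficients: 4 * 3 = 12.
Then add the g coefficient: 12 + 1
= 13

13


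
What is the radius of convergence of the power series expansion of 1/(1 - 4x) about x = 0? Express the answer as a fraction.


Expanding 1/(1 - 4x) = sum_{k>=0} 4^k x^k, the series converges when |4x| < 1, i.e., |x| < 1/4.
So the radius of convergence is 1/4 = 1/4.

1/4


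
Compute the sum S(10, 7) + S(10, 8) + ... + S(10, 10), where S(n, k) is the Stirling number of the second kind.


By definition, S(n, k) counts partitions of an n-set into exactly k nonempty blocks.
Computing row n = 10 for k = 7..10:
S(10, k): 5880, 750, 45, 1
Sum = 6676.

6676


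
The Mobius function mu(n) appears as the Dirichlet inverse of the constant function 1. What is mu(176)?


176 has a squared prime factor, so mu(176) = 0.
Factorization reveals a repeated prime.

0


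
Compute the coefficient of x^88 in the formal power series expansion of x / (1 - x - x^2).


Let f(x) = sum_{k>=0} a_k x^k. Multiplying f(x) * (1 - x - x^2) = x and matching coefficients gives a_0 = 0, a_1 = 1, and a_k = a_{k-1} + a_{k-2} for k >= 2. These are the Fibonacci numbers F_k.
Iterating from F_0 = 0, F_1 = 1:
F_0=0, F_1=1, F_2=1, F_3=2, F_4=3, F_5=5, F_6=8, F_7=13, F_8=21, F_9=34, ...
F_88 = 1100087778366101931.

1100087778366101931


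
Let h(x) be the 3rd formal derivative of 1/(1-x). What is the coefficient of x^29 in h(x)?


Differentiating 3 times: d^3/dx^3 [1/(1-x)] = 3!/(1-x)^4.
The expansion 1/(1-x)^4 = sum_{k>=0} C(k+3, 3) x^k, so the coefficient of x^n in 3!/(1-x)^4 is 3! * C(n+3, 3).
For n = 29: 6 * C(32, 3) = 6 * 4960 = 29760

29760
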